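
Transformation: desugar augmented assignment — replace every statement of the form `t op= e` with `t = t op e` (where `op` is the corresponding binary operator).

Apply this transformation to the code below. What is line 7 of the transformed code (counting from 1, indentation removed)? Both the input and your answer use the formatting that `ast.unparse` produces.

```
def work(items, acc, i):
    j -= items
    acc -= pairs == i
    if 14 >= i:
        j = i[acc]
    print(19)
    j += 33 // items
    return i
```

j = j + 33 // items

Transformed code:
def work(items, acc, i):
    j = j - items
    acc = acc - (pairs == i)
    if 14 >= i:
        j = i[acc]
    print(19)
    j = j + 33 // items
    return i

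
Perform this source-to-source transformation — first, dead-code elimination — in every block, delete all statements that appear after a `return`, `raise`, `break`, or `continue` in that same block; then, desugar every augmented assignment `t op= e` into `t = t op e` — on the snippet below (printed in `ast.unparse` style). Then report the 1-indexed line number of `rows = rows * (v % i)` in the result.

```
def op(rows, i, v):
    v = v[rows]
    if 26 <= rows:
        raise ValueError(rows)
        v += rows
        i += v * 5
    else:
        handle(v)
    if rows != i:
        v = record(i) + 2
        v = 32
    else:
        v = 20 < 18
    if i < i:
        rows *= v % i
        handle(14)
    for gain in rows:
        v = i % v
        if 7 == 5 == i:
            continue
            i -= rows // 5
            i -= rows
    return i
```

13

Transformed code:
def op(rows, i, v):
    v = v[rows]
    if 26 <= rows:
        raise ValueError(rows)
    else:
        handle(v)
    if rows != i:
        v = record(i) + 2
        v = 32
    else:
        v = 20 < 18
    if i < i:
        rows = rows * (v % i)
        handle(14)
    for gain in rows:
        v = i % v
        if 7 == 5 == i:
            continue
    return i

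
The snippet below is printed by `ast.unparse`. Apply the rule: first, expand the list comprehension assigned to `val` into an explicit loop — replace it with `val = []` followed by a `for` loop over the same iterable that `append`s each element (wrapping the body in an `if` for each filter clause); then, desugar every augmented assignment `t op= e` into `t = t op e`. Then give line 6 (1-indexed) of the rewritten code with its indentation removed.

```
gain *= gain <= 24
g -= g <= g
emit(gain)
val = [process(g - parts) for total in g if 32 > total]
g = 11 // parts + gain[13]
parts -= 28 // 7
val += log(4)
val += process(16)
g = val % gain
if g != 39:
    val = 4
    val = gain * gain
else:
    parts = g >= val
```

Transformed code:
gain = gain * (gain <= 24)
g = g - (g <= g)
emit(gain)
val = []
for total in g:
    if 32 > total:
        val.append(process(g - parts))
g = 11 // parts + gain[13]
parts = parts - 28 // 7
val = val + log(4)
val = val + process(16)
g = val % gain
if g != 39:
    val = 4
    val = gain * gain
else:
    parts = g >= val

if 32 > total:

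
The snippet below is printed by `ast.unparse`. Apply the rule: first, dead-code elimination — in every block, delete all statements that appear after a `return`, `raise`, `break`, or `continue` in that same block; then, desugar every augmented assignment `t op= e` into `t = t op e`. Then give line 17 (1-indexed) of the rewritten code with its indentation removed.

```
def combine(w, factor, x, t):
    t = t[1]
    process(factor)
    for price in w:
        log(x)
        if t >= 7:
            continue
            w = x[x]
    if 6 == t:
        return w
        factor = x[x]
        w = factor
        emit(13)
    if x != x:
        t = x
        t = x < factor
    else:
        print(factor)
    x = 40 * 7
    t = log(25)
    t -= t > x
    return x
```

Transformed code:
def combine(w, factor, x, t):
    t = t[1]
    process(factor)
    for price in w:
        log(x)
        if t >= 7:
            continue
    if 6 == t:
        return w
    if x != x:
        t = x
        t = x < factor
    else:
        print(factor)
    x = 40 * 7
    t = log(25)
    t = t - (t > x)
    return x

t = t - (t > x)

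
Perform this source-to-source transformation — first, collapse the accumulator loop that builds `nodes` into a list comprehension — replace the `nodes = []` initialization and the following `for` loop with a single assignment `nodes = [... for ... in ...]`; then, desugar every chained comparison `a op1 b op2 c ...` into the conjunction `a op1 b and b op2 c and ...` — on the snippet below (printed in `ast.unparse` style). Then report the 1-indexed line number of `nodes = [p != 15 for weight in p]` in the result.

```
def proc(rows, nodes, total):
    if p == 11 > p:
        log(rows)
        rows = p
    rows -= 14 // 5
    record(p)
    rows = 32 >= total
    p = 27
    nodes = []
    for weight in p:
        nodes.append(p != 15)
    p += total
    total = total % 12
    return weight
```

9

Transformed code:
def proc(rows, nodes, total):
    if p == 11 and 11 > p:
        log(rows)
        rows = p
    rows -= 14 // 5
    record(p)
    rows = 32 >= total
    p = 27
    nodes = [p != 15 for weight in p]
    p += total
    total = total % 12
    return weight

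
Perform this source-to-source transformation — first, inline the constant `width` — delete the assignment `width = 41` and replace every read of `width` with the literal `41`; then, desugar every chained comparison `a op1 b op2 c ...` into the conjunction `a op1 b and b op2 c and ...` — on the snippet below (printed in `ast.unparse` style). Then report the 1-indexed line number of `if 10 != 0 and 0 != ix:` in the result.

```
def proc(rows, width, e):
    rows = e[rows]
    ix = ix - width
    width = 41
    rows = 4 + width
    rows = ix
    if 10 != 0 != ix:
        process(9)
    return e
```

6

Transformed code:
def proc(rows, width, e):
    rows = e[rows]
    ix = ix - 41
    rows = 4 + 41
    rows = ix
    if 10 != 0 and 0 != ix:
        process(9)
    return e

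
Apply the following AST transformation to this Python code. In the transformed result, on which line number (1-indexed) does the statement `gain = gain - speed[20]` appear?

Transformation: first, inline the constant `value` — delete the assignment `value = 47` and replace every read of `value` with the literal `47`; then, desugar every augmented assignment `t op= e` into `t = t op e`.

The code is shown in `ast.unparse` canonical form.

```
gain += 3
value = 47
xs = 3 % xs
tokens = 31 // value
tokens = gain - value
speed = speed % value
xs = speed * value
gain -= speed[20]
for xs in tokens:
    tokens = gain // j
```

Transformed code:
gain = gain + 3
xs = 3 % xs
tokens = 31 // 47
tokens = gain - 47
speed = speed % 47
xs = speed * 47
gain = gain - speed[20]
for xs in tokens:
    tokens = gain // j

7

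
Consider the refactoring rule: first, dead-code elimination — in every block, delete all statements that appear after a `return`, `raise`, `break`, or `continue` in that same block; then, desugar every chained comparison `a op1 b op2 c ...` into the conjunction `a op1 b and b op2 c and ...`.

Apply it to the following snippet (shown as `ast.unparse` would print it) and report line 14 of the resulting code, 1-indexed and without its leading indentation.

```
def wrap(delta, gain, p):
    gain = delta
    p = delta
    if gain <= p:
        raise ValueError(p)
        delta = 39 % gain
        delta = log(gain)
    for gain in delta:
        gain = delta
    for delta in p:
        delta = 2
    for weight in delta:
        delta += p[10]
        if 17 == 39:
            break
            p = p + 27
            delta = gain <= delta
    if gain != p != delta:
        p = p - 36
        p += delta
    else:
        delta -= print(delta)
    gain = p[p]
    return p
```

Transformed code:
def wrap(delta, gain, p):
    gain = delta
    p = delta
    if gain <= p:
        raise ValueError(p)
    for gain in delta:
        gain = delta
    for delta in p:
        delta = 2
    for weight in delta:
        delta += p[10]
        if 17 == 39:
            break
    if gain != p and p != delta:
        p = p - 36
        p += delta
    else:
        delta -= print(delta)
    gain = p[p]
    return p

if gain != p and p != delta:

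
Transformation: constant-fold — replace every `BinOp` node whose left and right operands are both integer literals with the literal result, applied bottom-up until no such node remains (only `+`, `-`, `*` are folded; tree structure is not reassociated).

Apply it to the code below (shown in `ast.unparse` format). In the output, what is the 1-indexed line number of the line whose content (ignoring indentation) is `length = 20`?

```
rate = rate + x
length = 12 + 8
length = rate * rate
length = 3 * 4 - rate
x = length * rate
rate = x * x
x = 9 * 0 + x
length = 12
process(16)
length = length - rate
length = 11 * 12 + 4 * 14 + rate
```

Transformed code:
rate = rate + x
length = 20
length = rate * rate
length = 12 - rate
x = length * rate
rate = x * x
x = 0 + x
length = 12
process(16)
length = length - rate
length = 188 + rate

2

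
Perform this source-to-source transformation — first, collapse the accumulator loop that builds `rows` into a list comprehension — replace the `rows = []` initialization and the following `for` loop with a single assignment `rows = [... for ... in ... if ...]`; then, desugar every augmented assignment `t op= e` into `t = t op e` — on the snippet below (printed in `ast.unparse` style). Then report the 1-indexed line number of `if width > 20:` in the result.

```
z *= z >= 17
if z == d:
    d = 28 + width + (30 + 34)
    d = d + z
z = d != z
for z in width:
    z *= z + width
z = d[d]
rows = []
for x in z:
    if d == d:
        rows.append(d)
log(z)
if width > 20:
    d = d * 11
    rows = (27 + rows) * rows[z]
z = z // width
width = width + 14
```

11

Transformed code:
z = z * (z >= 17)
if z == d:
    d = 28 + width + (30 + 34)
    d = d + z
z = d != z
for z in width:
    z = z * (z + width)
z = d[d]
rows = [d for x in z if d == d]
log(z)
if width > 20:
    d = d * 11
    rows = (27 + rows) * rows[z]
z = z // width
width = width + 14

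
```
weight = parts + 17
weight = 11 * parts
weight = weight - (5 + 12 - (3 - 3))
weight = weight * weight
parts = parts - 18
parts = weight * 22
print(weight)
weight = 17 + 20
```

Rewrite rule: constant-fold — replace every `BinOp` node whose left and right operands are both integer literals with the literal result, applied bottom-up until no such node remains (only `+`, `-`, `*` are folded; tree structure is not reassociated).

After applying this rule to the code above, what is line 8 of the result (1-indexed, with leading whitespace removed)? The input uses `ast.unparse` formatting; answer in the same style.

weight = 37

Transformed code:
weight = parts + 17
weight = 11 * parts
weight = weight - 17
weight = weight * weight
parts = parts - 18
parts = weight * 22
print(weight)
weight = 37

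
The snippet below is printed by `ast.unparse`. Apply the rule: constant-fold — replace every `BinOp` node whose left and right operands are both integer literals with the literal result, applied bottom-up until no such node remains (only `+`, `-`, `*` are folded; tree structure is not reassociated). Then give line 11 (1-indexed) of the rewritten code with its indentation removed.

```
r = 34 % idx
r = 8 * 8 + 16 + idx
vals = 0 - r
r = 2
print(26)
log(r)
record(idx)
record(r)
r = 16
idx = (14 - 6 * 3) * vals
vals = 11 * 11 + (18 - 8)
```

vals = 131

Transformed code:
r = 34 % idx
r = 80 + idx
vals = 0 - r
r = 2
print(26)
log(r)
record(idx)
record(r)
r = 16
idx = -4 * vals
vals = 131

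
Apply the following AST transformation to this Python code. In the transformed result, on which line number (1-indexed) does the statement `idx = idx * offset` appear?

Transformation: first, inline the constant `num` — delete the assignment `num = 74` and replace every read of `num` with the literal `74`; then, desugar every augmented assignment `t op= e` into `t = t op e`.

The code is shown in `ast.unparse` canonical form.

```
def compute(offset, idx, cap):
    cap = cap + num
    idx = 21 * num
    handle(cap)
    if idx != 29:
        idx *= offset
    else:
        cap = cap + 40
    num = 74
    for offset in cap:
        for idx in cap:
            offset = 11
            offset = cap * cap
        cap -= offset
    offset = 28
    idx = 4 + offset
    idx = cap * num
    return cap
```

6

Transformed code:
def compute(offset, idx, cap):
    cap = cap + 74
    idx = 21 * 74
    handle(cap)
    if idx != 29:
        idx = idx * offset
    else:
        cap = cap + 40
    for offset in cap:
        for idx in cap:
            offset = 11
            offset = cap * cap
        cap = cap - offset
    offset = 28
    idx = 4 + offset
    idx = cap * 74
    return cap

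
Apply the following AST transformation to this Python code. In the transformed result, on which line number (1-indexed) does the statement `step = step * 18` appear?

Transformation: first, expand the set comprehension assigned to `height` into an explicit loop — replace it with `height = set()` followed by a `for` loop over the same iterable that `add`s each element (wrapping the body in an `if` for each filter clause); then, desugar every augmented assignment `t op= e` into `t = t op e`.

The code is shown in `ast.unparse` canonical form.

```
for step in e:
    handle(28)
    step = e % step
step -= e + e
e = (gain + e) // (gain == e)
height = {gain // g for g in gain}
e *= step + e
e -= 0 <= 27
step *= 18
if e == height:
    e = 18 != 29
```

11

Transformed code:
for step in e:
    handle(28)
    step = e % step
step = step - (e + e)
e = (gain + e) // (gain == e)
height = set()
for g in gain:
    height.add(gain // g)
e = e * (step + e)
e = e - (0 <= 27)
step = step * 18
if e == height:
    e = 18 != 29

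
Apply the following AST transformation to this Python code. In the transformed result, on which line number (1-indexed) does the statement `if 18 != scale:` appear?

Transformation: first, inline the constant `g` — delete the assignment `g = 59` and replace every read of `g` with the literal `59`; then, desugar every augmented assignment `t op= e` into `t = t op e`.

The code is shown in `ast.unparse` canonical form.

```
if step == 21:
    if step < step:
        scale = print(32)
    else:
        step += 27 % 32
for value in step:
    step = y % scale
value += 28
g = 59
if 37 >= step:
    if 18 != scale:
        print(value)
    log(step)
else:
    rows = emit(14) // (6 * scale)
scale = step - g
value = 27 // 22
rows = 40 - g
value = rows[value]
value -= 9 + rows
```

10

Transformed code:
if step == 21:
    if step < step:
        scale = print(32)
    else:
        step = step + 27 % 32
for value in step:
    step = y % scale
value = value + 28
if 37 >= step:
    if 18 != scale:
        print(value)
    log(step)
else:
    rows = emit(14) // (6 * scale)
scale = step - 59
value = 27 // 22
rows = 40 - 59
value = rows[value]
value = value - (9 + rows)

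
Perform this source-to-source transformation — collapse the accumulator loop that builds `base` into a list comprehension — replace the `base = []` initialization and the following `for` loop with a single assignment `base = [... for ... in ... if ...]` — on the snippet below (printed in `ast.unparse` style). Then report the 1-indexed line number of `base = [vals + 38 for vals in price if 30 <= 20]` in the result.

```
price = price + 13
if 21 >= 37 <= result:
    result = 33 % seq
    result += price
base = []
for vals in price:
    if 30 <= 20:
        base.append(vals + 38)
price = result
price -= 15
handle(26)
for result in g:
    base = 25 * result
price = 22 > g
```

5

Transformed code:
price = price + 13
if 21 >= 37 <= result:
    result = 33 % seq
    result += price
base = [vals + 38 for vals in price if 30 <= 20]
price = result
price -= 15
handle(26)
for result in g:
    base = 25 * result
price = 22 > g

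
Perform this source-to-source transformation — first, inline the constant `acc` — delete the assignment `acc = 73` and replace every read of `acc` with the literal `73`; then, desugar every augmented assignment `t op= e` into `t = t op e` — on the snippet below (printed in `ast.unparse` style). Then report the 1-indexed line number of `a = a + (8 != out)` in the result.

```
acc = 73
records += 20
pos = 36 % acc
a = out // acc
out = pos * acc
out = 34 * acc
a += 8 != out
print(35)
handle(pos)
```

6

Transformed code:
records = records + 20
pos = 36 % 73
a = out // 73
out = pos * 73
out = 34 * 73
a = a + (8 != out)
print(35)
handle(pos)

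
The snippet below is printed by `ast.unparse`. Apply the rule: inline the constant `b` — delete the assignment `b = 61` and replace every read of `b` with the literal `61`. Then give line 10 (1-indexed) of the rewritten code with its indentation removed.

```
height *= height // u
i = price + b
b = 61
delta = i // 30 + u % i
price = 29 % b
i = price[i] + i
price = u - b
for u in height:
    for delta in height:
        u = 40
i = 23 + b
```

Transformed code:
height *= height // u
i = price + 61
delta = i // 30 + u % i
price = 29 % 61
i = price[i] + i
price = u - 61
for u in height:
    for delta in height:
        u = 40
i = 23 + 61

i = 23 + 61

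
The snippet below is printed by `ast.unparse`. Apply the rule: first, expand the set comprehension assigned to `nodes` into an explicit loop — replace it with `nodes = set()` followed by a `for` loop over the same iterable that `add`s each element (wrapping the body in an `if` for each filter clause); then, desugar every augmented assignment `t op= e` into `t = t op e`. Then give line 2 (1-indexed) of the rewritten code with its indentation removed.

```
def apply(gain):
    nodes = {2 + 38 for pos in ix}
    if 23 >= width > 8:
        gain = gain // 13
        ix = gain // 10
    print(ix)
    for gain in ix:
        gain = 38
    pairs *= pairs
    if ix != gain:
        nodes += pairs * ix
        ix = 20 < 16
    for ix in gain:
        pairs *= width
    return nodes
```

nodes = set()

Transformed code:
def apply(gain):
    nodes = set()
    for pos in ix:
        nodes.add(2 + 38)
    if 23 >= width > 8:
        gain = gain // 13
        ix = gain // 10
    print(ix)
    for gain in ix:
        gain = 38
    pairs = pairs * pairs
    if ix != gain:
        nodes = nodes + pairs * ix
        ix = 20 < 16
    for ix in gain:
        pairs = pairs * width
    return nodes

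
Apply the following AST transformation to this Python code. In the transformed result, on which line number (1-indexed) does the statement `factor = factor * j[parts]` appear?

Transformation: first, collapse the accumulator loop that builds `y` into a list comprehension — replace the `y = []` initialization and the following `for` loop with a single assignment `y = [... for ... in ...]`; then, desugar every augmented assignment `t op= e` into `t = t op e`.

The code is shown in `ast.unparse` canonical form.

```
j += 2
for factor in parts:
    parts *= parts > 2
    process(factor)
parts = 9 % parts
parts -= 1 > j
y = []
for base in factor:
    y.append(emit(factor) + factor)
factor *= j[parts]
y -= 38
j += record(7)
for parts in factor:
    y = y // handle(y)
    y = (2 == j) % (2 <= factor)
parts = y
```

8

Transformed code:
j = j + 2
for factor in parts:
    parts = parts * (parts > 2)
    process(factor)
parts = 9 % parts
parts = parts - (1 > j)
y = [emit(factor) + factor for base in factor]
factor = factor * j[parts]
y = y - 38
j = j + record(7)
for parts in factor:
    y = y // handle(y)
    y = (2 == j) % (2 <= factor)
parts = y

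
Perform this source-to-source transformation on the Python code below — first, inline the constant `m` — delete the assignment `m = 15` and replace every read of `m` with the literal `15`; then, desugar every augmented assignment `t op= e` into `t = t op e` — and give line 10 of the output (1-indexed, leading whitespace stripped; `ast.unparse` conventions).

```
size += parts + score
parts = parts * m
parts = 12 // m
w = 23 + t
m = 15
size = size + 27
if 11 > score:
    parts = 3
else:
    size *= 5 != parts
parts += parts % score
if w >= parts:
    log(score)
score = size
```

Transformed code:
size = size + (parts + score)
parts = parts * 15
parts = 12 // 15
w = 23 + t
size = size + 27
if 11 > score:
    parts = 3
else:
    size = size * (5 != parts)
parts = parts + parts % score
if w >= parts:
    log(score)
score = size

parts = parts + parts % score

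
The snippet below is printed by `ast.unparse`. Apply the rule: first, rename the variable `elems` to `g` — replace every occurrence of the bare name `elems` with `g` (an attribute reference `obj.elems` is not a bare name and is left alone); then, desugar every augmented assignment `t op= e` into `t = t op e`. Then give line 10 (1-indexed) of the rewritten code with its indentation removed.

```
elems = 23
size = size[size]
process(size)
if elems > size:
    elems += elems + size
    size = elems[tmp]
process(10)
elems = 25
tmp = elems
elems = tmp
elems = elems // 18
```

Transformed code:
g = 23
size = size[size]
process(size)
if g > size:
    g = g + (g + size)
    size = g[tmp]
process(10)
g = 25
tmp = g
g = tmp
g = g // 18

g = tmp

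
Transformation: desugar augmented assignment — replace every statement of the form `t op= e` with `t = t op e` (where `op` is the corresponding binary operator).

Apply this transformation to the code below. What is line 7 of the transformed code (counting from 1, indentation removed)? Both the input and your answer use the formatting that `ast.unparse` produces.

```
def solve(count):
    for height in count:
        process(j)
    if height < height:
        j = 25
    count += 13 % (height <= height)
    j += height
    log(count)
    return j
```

Transformed code:
def solve(count):
    for height in count:
        process(j)
    if height < height:
        j = 25
    count = count + 13 % (height <= height)
    j = j + height
    log(count)
    return j

j = j + height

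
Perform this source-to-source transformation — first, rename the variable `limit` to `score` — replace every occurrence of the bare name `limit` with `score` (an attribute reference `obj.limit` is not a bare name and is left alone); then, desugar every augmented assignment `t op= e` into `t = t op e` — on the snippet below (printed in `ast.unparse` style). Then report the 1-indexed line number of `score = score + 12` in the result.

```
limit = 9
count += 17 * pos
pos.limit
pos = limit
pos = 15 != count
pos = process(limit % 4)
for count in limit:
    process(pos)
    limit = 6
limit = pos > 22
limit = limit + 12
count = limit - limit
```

11

Transformed code:
score = 9
count = count + 17 * pos
pos.limit
pos = score
pos = 15 != count
pos = process(score % 4)
for count in score:
    process(pos)
    score = 6
score = pos > 22
score = score + 12
count = score - score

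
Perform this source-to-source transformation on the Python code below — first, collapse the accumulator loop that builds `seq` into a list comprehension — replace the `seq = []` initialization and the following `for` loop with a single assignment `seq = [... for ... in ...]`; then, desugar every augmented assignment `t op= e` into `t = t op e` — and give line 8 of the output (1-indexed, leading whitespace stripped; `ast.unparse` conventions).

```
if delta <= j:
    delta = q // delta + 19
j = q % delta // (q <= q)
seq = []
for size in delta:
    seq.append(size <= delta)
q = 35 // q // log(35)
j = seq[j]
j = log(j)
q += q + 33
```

Transformed code:
if delta <= j:
    delta = q // delta + 19
j = q % delta // (q <= q)
seq = [size <= delta for size in delta]
q = 35 // q // log(35)
j = seq[j]
j = log(j)
q = q + (q + 33)

q = q + (q + 33)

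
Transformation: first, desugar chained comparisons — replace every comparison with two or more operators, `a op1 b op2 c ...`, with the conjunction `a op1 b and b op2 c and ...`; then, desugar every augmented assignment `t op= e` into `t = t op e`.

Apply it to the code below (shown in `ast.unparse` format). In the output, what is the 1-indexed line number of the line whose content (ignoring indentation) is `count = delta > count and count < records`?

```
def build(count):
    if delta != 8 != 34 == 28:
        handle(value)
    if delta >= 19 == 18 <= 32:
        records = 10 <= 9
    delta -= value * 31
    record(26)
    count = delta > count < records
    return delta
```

Transformed code:
def build(count):
    if delta != 8 and 8 != 34 and (34 == 28):
        handle(value)
    if delta >= 19 and 19 == 18 and (18 <= 32):
        records = 10 <= 9
    delta = delta - value * 31
    record(26)
    count = delta > count and count < records
    return delta

8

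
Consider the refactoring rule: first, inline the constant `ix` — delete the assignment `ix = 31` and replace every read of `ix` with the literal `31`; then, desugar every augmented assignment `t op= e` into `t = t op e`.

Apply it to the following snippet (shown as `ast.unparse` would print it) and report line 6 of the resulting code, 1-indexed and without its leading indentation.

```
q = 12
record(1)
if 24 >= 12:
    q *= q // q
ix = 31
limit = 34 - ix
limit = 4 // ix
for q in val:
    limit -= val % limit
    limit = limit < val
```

Transformed code:
q = 12
record(1)
if 24 >= 12:
    q = q * (q // q)
limit = 34 - 31
limit = 4 // 31
for q in val:
    limit = limit - val % limit
    limit = limit < val

limit = 4 // 31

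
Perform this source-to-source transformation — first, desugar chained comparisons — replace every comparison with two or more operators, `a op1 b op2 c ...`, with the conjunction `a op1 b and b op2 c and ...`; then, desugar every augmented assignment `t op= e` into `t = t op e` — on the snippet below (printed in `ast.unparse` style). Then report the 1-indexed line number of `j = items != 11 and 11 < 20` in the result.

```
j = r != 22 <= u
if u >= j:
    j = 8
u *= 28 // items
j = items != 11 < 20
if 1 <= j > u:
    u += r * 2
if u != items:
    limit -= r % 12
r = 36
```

Transformed code:
j = r != 22 and 22 <= u
if u >= j:
    j = 8
u = u * (28 // items)
j = items != 11 and 11 < 20
if 1 <= j and j > u:
    u = u + r * 2
if u != items:
    limit = limit - r % 12
r = 36

5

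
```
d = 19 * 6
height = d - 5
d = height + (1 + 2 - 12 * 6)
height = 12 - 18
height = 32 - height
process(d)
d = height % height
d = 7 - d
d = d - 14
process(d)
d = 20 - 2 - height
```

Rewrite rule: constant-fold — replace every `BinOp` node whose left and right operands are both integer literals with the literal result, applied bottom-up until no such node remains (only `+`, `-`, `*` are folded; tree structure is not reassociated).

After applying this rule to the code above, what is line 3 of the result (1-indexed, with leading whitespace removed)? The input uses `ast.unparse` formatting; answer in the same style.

d = height + -69

Transformed code:
d = 114
height = d - 5
d = height + -69
height = -6
height = 32 - height
process(d)
d = height % height
d = 7 - d
d = d - 14
process(d)
d = 18 - height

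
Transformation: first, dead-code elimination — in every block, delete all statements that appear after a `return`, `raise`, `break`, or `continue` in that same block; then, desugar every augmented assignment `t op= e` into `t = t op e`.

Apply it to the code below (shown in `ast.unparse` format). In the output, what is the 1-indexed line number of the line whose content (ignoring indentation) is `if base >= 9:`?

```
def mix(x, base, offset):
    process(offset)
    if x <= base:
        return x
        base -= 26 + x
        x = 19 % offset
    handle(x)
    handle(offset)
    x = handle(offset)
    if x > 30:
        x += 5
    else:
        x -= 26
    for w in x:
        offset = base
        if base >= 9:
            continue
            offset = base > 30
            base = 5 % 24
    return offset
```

Transformed code:
def mix(x, base, offset):
    process(offset)
    if x <= base:
        return x
    handle(x)
    handle(offset)
    x = handle(offset)
    if x > 30:
        x = x + 5
    else:
        x = x - 26
    for w in x:
        offset = base
        if base >= 9:
            continue
    return offset

14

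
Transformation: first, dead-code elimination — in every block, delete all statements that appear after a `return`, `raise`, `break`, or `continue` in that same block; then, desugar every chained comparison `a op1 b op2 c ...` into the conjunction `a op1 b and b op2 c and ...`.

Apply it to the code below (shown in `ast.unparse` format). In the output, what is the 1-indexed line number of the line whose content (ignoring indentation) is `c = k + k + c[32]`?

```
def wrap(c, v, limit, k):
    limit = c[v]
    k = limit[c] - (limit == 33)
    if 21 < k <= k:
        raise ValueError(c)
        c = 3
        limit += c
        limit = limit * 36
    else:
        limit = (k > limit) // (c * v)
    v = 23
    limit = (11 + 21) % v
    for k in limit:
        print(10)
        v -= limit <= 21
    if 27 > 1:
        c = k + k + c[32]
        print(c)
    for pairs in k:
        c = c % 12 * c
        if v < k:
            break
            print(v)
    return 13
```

14

Transformed code:
def wrap(c, v, limit, k):
    limit = c[v]
    k = limit[c] - (limit == 33)
    if 21 < k and k <= k:
        raise ValueError(c)
    else:
        limit = (k > limit) // (c * v)
    v = 23
    limit = (11 + 21) % v
    for k in limit:
        print(10)
        v -= limit <= 21
    if 27 > 1:
        c = k + k + c[32]
        print(c)
    for pairs in k:
        c = c % 12 * c
        if v < k:
            break
    return 13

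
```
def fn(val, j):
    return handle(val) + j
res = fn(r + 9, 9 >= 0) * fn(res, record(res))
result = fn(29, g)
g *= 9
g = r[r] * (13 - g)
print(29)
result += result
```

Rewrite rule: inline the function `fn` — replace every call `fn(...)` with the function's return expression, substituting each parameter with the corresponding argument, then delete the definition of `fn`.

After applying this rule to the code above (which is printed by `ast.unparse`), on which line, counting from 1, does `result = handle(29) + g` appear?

Transformed code:
res = (handle(r + 9) + (9 >= 0)) * (handle(res) + record(res))
result = handle(29) + g
g *= 9
g = r[r] * (13 - g)
print(29)
result += result

2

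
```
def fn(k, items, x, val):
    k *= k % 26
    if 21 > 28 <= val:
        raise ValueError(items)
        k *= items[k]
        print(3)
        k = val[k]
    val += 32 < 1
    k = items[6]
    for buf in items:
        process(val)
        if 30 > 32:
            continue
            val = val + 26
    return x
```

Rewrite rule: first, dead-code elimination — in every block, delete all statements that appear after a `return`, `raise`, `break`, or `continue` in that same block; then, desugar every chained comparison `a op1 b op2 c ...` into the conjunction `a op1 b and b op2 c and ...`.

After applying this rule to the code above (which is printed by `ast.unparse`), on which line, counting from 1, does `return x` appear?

Transformed code:
def fn(k, items, x, val):
    k *= k % 26
    if 21 > 28 and 28 <= val:
        raise ValueError(items)
    val += 32 < 1
    k = items[6]
    for buf in items:
        process(val)
        if 30 > 32:
            continue
    return x

11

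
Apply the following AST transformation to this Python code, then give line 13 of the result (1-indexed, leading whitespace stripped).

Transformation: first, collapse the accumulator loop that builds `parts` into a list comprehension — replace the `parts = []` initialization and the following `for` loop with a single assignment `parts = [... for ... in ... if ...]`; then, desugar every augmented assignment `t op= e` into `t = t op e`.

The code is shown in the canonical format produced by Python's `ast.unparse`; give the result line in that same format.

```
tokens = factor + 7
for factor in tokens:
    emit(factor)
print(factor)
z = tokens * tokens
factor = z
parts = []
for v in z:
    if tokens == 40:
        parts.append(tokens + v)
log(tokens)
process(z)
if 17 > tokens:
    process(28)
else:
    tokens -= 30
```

tokens = tokens - 30

Transformed code:
tokens = factor + 7
for factor in tokens:
    emit(factor)
print(factor)
z = tokens * tokens
factor = z
parts = [tokens + v for v in z if tokens == 40]
log(tokens)
process(z)
if 17 > tokens:
    process(28)
else:
    tokens = tokens - 30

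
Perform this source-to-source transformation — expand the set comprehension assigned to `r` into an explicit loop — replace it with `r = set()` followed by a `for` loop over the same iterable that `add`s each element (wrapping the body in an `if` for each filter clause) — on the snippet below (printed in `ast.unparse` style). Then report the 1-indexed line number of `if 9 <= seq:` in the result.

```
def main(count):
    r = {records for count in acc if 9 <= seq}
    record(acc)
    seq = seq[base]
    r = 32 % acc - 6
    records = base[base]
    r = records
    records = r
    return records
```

Transformed code:
def main(count):
    r = set()
    for count in acc:
        if 9 <= seq:
            r.add(records)
    record(acc)
    seq = seq[base]
    r = 32 % acc - 6
    records = base[base]
    r = records
    records = r
    return records

4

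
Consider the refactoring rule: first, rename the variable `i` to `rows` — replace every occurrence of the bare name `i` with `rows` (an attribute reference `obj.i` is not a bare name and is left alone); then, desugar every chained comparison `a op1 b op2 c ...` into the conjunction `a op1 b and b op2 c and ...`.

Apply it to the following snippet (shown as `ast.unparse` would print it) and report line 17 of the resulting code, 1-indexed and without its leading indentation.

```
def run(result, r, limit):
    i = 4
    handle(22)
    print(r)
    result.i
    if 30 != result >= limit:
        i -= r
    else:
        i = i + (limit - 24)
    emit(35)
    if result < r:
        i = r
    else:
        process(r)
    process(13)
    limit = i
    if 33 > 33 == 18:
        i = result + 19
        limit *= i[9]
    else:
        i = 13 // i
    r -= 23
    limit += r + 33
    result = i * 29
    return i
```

Transformed code:
def run(result, r, limit):
    rows = 4
    handle(22)
    print(r)
    result.i
    if 30 != result and result >= limit:
        rows -= r
    else:
        rows = rows + (limit - 24)
    emit(35)
    if result < r:
        rows = r
    else:
        process(r)
    process(13)
    limit = rows
    if 33 > 33 and 33 == 18:
        rows = result + 19
        limit *= rows[9]
    else:
        rows = 13 // rows
    r -= 23
    limit += r + 33
    result = rows * 29
    return rows

if 33 > 33 and 33 == 18:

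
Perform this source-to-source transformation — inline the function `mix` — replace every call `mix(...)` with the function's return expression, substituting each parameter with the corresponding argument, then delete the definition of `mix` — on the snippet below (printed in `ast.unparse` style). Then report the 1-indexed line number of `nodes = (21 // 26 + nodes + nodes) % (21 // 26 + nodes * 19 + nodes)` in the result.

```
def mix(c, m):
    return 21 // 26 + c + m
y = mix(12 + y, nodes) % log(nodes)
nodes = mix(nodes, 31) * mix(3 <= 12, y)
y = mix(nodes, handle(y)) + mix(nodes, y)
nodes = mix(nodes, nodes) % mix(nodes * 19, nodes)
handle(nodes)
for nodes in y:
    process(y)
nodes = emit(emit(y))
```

4

Transformed code:
y = (21 // 26 + (12 + y) + nodes) % log(nodes)
nodes = (21 // 26 + nodes + 31) * (21 // 26 + (3 <= 12) + y)
y = 21 // 26 + nodes + handle(y) + (21 // 26 + nodes + y)
nodes = (21 // 26 + nodes + nodes) % (21 // 26 + nodes * 19 + nodes)
handle(nodes)
for nodes in y:
    process(y)
nodes = emit(emit(y))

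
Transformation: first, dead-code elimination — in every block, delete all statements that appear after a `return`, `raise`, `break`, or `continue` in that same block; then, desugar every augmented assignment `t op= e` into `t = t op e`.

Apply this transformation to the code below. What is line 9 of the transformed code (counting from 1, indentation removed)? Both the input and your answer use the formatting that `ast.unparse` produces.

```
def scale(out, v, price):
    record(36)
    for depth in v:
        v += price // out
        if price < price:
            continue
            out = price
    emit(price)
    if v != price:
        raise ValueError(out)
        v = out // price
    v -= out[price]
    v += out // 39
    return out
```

Transformed code:
def scale(out, v, price):
    record(36)
    for depth in v:
        v = v + price // out
        if price < price:
            continue
    emit(price)
    if v != price:
        raise ValueError(out)
    v = v - out[price]
    v = v + out // 39
    return out

raise ValueError(out)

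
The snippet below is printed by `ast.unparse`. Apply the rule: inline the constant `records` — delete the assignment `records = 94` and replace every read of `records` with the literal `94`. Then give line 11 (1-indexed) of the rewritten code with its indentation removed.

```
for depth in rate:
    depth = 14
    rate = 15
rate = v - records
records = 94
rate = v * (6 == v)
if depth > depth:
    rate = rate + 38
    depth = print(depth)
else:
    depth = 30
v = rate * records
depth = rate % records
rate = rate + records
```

v = rate * 94

Transformed code:
for depth in rate:
    depth = 14
    rate = 15
rate = v - 94
rate = v * (6 == v)
if depth > depth:
    rate = rate + 38
    depth = print(depth)
else:
    depth = 30
v = rate * 94
depth = rate % 94
rate = rate + 94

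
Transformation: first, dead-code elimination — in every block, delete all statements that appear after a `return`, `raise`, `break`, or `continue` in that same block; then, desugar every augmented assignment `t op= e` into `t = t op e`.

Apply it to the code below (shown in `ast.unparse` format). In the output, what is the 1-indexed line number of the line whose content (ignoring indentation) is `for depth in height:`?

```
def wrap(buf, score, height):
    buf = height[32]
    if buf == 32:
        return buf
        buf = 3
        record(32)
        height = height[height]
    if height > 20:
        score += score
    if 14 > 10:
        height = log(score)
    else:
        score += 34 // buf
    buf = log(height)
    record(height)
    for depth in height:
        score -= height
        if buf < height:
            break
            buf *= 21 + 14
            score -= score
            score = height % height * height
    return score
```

Transformed code:
def wrap(buf, score, height):
    buf = height[32]
    if buf == 32:
        return buf
    if height > 20:
        score = score + score
    if 14 > 10:
        height = log(score)
    else:
        score = score + 34 // buf
    buf = log(height)
    record(height)
    for depth in height:
        score = score - height
        if buf < height:
            break
    return score

13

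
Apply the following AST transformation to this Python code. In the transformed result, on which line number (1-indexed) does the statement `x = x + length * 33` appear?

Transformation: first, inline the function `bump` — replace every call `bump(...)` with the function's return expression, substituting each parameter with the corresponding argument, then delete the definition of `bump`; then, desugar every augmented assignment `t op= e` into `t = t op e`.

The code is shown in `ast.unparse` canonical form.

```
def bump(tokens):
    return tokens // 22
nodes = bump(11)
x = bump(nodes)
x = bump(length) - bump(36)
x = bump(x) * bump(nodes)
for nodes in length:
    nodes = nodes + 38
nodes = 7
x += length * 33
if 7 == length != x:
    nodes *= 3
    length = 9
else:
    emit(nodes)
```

8

Transformed code:
nodes = 11 // 22
x = nodes // 22
x = length // 22 - 36 // 22
x = x // 22 * (nodes // 22)
for nodes in length:
    nodes = nodes + 38
nodes = 7
x = x + length * 33
if 7 == length != x:
    nodes = nodes * 3
    length = 9
else:
    emit(nodes)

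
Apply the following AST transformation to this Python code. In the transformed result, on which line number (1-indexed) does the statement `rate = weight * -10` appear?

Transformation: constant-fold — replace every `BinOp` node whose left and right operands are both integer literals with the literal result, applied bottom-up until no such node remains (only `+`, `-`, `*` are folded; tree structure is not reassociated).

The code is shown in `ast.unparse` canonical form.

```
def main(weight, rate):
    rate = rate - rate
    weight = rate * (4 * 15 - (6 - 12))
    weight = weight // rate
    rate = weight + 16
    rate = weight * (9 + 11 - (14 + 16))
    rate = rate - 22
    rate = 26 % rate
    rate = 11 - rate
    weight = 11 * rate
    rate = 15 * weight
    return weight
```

Transformed code:
def main(weight, rate):
    rate = rate - rate
    weight = rate * 66
    weight = weight // rate
    rate = weight + 16
    rate = weight * -10
    rate = rate - 22
    rate = 26 % rate
    rate = 11 - rate
    weight = 11 * rate
    rate = 15 * weight
    return weight

6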